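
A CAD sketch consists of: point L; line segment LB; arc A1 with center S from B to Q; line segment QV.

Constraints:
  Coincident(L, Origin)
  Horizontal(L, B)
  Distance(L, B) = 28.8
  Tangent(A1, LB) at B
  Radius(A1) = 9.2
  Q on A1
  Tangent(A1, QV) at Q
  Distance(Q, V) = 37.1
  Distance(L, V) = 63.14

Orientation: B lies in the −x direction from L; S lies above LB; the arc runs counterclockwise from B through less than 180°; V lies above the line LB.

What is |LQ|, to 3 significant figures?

26.6

L is at the origin; L and B share the same y with |LB| = 28.8 and B on the −x side, so B = (-28.8, 0.00). Since A1 is tangent to LB there, SB ⟂ LB, so S = B + (0, 9.2) = (-28.8, 9.20). Since SQ ⟂ QV (tangency), |SV| = √(9.2² + 37.1²) = 38.2 regardless of where Q sits on A1. So V lies on both circle(L, 63.14) and circle(S, 38.2); the above-LB intersection is V = (-45.8, 43.4). Q is the foot of the tangent from V: Q = (-21.8, 15.2).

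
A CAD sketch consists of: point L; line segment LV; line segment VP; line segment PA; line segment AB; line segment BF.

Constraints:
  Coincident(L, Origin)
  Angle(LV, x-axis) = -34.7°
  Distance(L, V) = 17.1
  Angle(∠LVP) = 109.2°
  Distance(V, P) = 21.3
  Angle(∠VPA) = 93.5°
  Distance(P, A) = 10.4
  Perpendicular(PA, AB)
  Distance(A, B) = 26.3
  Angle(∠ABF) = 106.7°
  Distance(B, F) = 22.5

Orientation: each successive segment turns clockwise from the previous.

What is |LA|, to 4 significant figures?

28.16

L is at the origin; LV runs at -34.7° with length 17.1, so V = (14.06, -9.735). ∠LVP = 109.2° gives VP at -105.5° from the x-axis; with |VP| = 21.3, P = (8.366, -30.26). ∠VPA = 93.5° gives PA at 168.0° from the x-axis; with |PA| = 10.4, A = (-1.806, -28.10). Then |LA| = |A − L| = 28.16.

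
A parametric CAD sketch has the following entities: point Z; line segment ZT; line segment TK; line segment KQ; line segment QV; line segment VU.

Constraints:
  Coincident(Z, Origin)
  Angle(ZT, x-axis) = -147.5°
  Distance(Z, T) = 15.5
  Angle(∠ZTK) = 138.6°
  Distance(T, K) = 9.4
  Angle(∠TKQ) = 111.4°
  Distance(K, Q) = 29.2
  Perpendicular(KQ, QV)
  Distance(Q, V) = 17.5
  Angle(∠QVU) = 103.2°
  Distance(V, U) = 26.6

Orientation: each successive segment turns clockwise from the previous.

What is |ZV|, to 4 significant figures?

27.94

Z is at the origin; ZT runs at -147.5° with length 15.5, so T = (-13.07, -8.328). ∠ZTK = 138.6° gives TK at 171.1° from the x-axis; with |TK| = 9.4, K = (-22.36, -6.874). ∠TKQ = 111.4° gives KQ at 102.5° from the x-axis; with |KQ| = 29.2, Q = (-28.68, 21.63). KQ ⟂ QV, so QV runs at 12.50°; with |QV| = 17.5, V = (-11.59, 25.42). Then |ZV| = |V − Z| = 27.94.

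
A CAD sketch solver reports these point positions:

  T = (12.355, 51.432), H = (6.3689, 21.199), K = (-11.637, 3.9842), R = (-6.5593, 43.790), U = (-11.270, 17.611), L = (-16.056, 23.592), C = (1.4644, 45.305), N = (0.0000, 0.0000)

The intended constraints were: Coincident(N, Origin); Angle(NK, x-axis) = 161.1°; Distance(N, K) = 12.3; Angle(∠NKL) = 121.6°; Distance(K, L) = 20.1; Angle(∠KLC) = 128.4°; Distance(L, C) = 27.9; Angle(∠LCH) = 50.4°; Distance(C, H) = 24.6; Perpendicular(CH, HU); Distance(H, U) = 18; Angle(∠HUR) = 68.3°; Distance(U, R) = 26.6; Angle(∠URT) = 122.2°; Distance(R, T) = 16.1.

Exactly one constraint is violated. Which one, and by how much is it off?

Distance(R, T) = 16.1 — off by 4.30.

N = (0.00, 0.00) ✓; NK at 161.1° ✓; |NK| = 12.30 ✓; ∠NKL = 121.6° ✓; |KL| = 20.10 ✓; ∠KLC = 128.4° ✓; |LC| = 27.90 ✓; ∠LCH = 50.40° ✓; |CH| = 24.60 ✓; ∠(CH, HU) = 90.00° ✓; |HU| = 18.00 ✓; ∠HUR = 68.30° ✓; |UR| = 26.60 ✓; ∠URT = 122.2° ✓; |RT| = 20.40 ✗.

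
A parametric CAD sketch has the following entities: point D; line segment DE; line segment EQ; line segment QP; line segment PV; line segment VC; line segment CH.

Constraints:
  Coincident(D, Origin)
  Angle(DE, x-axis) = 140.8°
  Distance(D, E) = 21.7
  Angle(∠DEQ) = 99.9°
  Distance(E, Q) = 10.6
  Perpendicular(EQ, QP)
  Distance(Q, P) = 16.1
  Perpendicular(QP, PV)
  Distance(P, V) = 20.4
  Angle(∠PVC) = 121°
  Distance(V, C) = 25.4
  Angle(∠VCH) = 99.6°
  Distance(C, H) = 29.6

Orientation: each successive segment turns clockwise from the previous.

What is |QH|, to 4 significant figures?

27.26

∠PVC = 121.0° gives VC at -178.3° from the x-axis; with |VC| = 25.4, C = (-32.96, -3.464). ∠VCH = 99.6° gives CH at 101.3° from the x-axis; with |CH| = 29.6, H = (-38.76, 25.56). Then |QH| = |H − Q| = 27.26.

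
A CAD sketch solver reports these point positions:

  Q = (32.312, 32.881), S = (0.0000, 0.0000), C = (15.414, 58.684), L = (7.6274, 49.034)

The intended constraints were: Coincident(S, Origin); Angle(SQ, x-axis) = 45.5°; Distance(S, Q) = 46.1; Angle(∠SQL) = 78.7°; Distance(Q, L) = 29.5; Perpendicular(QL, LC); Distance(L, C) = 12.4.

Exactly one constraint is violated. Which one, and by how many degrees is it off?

Perpendicular(QL, LC) — off by 5.70°.

S = (0.00, 0.00) ✓; SQ at 45.50° ✓; |SQ| = 46.10 ✓; ∠SQL = 78.70° ✓; |QL| = 29.50 ✓; ∠(QL, LC) = 95.70° ✗; |LC| = 12.40 ✓.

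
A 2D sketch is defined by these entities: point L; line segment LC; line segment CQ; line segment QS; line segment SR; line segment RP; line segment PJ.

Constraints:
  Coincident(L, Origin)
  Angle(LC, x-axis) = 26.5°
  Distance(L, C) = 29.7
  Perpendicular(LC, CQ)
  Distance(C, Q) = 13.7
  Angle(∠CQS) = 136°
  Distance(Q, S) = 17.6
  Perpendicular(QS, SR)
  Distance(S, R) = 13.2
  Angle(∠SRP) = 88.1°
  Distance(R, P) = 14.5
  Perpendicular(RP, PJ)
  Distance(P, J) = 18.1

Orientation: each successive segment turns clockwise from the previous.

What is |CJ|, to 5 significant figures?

20.139

∠SRP = 88.1° gives RP at 70.600° from the x-axis; with |RP| = 14.5, P = (19.627, 1.8521). RP ⟂ PJ, so PJ runs at -19.400°; with |PJ| = 18.1, J = (36.700, -4.1600). Then |CJ| = |J − C| = 20.139.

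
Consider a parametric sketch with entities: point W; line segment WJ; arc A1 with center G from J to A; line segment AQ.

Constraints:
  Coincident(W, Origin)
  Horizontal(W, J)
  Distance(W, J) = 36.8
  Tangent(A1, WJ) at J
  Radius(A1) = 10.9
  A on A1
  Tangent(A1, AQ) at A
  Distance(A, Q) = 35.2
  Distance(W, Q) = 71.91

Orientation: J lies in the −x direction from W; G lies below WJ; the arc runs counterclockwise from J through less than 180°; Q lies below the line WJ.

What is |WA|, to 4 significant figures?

47.39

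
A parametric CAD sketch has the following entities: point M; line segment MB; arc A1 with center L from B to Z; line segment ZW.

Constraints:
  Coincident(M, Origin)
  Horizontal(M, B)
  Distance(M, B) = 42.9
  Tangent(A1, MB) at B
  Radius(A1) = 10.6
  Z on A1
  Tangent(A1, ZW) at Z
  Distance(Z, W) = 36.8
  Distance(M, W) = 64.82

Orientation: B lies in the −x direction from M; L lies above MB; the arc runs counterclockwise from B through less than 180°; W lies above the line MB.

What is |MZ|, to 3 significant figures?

35.3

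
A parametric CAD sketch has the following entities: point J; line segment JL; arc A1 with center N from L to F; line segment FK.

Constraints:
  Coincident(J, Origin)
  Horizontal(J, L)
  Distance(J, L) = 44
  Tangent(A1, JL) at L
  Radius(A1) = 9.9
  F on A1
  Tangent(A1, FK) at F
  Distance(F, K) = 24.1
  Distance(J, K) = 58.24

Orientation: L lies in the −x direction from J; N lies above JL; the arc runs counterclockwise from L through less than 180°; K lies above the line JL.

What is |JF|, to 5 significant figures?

37.938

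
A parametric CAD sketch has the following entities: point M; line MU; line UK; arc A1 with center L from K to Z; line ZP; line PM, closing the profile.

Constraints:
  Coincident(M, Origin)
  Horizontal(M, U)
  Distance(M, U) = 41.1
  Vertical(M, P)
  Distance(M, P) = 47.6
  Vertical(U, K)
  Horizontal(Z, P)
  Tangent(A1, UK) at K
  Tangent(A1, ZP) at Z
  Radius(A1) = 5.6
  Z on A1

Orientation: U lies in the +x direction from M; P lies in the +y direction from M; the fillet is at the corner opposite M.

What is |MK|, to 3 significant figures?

58.8

M is at the origin; M and U share the same y with |MU| = 41.1 and U on the +x side, so U = (41.1, 0.00). M and P share the same x with |MP| = 47.6 and P on the +y side, so P = (0.00, 47.6). The virtual corner opposite M is at (41.1, 47.6). Tangency of A1 to UK means the radius LK is perpendicular to UK and the tangent condition forces LZ to be normal to ZP, with radius 5.6, so the center L sits 5.6 in from both sides at L = (35.5, 42.0). That places the tangent points at K = (41.1, 42.0) on UK and Z = (35.5, 47.6) on ZP. Then |MK| = |K − M| = 58.8.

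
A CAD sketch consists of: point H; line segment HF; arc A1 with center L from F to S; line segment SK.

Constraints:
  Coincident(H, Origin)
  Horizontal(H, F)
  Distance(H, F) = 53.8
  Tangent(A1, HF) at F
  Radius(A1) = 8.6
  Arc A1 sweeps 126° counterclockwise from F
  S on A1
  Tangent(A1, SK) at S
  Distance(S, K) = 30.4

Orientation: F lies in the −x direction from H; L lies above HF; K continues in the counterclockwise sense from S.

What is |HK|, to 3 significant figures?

75.2

On A1, F sits at bearing -90° from L; a 126° counterclockwise sweep puts S at bearing 36°, so S = L + 8.6·(cos 36°, sin 36°) = (-46.8, 13.7). Tangency of A1 to SK means the radius LS is perpendicular to SK, so SK runs along (−sin 36°, cos 36°); with |SK| = 30.4, K = (-64.7, 38.2). Then |HK| = |K − H| = 75.2.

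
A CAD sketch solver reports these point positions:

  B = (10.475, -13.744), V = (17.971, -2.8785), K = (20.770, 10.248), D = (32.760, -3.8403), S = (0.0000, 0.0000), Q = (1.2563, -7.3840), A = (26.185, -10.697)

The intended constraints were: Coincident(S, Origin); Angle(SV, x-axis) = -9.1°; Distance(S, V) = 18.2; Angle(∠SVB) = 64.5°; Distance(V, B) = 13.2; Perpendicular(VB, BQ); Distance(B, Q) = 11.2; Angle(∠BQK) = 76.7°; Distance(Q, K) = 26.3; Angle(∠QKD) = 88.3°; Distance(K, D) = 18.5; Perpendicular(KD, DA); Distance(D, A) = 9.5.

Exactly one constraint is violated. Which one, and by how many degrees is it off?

Perpendicular(KD, DA) — off by 5.80°.

S = (0.00, 0.00) ✓; SV at -9.100° ✓; |SV| = 18.20 ✓; ∠SVB = 64.50° ✓; |VB| = 13.20 ✓; ∠(VB, BQ) = 90.00° ✓; |BQ| = 11.20 ✓; ∠BQK = 76.70° ✓; |QK| = 26.30 ✓; ∠QKD = 88.30° ✓; |KD| = 18.50 ✓; ∠(KD, DA) = 84.20° ✗; |DA| = 9.500 ✓.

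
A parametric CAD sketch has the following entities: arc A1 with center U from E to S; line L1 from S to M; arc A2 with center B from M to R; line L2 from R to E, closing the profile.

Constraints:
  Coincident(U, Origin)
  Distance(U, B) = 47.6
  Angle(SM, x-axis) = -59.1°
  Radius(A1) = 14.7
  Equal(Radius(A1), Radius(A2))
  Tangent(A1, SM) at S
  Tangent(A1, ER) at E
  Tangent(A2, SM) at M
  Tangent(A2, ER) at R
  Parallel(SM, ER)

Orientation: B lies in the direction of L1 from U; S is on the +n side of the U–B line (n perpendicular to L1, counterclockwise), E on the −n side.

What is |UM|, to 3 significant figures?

49.8

Tangency of A1 to both parallel lines with radius 14.7 puts S and E at U ± 14.7·n: S = (12.6, 7.55), E = (-12.6, -7.55). Equal radii place M and R the same way about B: M = B + 14.7·n = (37.1, -33.3), R = B − 14.7·n = (11.8, -48.4). Then |UM| = |M − U| = 49.8.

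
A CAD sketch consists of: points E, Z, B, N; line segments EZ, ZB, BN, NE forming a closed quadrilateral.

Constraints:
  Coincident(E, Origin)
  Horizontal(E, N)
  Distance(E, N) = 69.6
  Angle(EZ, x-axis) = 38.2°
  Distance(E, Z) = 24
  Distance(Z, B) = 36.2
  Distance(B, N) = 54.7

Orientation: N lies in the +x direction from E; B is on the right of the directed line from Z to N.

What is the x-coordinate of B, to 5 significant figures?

19.241

Checks: |ZB| = 36.20 ✓; |BN| = 54.70 ✓.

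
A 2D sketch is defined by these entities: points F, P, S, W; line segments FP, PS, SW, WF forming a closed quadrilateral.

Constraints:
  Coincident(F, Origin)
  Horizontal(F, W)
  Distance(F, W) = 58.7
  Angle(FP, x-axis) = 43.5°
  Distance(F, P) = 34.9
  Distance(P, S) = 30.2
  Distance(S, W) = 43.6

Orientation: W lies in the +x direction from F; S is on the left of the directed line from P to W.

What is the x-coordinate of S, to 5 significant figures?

49.169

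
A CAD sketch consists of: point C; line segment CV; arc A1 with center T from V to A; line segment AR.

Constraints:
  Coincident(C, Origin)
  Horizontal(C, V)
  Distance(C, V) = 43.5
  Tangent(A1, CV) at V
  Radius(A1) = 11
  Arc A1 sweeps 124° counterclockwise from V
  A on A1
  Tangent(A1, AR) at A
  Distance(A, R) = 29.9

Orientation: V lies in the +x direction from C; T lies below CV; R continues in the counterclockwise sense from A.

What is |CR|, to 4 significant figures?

66.11

C is at the origin; CV is horizontal with |CV| = 43.5 and V on the +x side, so V = (43.50, 0.000). A1 meets CV tangentially, so TV is at right angles to CV, so T = V + (0, -11) = (43.50, -11.00). On A1, V sits at bearing 90° from T; a 124° counterclockwise sweep puts A at bearing 214°, so A = T + 11.0·(cos 214°, sin 214°) = (34.38, -17.15). The tangent condition forces TA to be normal to AR, so AR runs along (−sin 214°, cos 214°); with |AR| = 29.9, R = (51.10, -41.94). Then |CR| = |R − C| = 66.11.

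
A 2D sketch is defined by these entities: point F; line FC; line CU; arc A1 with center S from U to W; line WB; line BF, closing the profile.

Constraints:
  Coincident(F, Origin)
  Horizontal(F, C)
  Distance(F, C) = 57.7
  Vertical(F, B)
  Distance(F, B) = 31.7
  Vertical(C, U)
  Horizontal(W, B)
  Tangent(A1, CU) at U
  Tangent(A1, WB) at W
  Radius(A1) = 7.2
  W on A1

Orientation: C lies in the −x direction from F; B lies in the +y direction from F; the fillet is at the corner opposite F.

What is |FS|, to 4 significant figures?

56.13

FB is vertical with |FB| = 31.7 and B on the +y side, so B = (0.000, 31.70). The virtual corner opposite F is at (-57.70, 31.70). The tangent condition forces SU to be normal to CU and the tangent condition forces SW to be normal to WB, with radius 7.2, so the center S sits 7.2 in from both sides at S = (-50.50, 24.50). Then |FS| = |S − F| = 56.13.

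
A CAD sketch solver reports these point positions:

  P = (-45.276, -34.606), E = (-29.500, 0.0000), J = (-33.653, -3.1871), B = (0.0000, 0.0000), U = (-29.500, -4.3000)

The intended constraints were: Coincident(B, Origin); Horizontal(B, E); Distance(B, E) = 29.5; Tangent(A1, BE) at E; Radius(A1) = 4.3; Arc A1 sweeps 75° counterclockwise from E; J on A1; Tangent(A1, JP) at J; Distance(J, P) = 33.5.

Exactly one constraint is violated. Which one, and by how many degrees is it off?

Tangent(A1, JP) at J — off by 5.30°.

B = (0.00, 0.00) ✓; B.y = 0.00, E.y = 0.00 ✓; |BE| = 29.50 ✓; ∠(UE, EB) = 90.00° ✓; |UE| = 4.300 ✓; bearing(U→J) − bearing(U→E) = 75.00° ✓; |UJ| = 4.300 ✓; ∠(UJ, JP) = 95.30° ✗; |JP| = 33.50 ✓.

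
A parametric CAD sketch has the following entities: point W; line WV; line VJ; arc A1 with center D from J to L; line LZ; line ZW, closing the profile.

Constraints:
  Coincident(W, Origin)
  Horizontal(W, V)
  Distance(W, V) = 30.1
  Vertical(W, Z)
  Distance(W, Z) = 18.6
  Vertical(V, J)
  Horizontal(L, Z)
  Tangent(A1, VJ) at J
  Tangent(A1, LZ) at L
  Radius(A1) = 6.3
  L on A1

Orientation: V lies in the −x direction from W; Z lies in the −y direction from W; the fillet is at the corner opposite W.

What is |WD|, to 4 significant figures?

26.79

W is at the origin; W and V share the same y with |WV| = 30.1 and V on the −x side, so V = (-30.10, 0.000). WZ is vertical with |WZ| = 18.6 and Z on the −y side, so Z = (0.000, -18.60). The virtual corner opposite W is at (-30.10, -18.60). A1 meets VJ tangentially, so DJ is at right angles to VJ and A1 meets LZ tangentially, so DL is at right angles to LZ, with radius 6.3, so the center D sits 6.3 in from both sides at D = (-23.80, -12.30). Then |WD| = |D − W| = 26.79.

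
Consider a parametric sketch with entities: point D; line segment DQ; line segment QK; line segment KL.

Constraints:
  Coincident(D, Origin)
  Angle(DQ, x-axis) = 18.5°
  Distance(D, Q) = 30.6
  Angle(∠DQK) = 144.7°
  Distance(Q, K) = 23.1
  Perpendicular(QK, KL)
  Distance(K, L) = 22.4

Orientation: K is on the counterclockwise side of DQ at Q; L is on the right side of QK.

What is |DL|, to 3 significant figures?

62.6

D is at the origin; DQ runs at 18.5° with length 30.6, so Q = 30.6·(cos 18.5°, sin 18.5°) = (29.0, 9.71). ∠DQK = 144.7°, so QK runs at 18.5° + (180° − 144.7°) = 53.8° from the x-axis; with |QK| = 23.1, K = Q + 23.1·(cos 53.8°, sin 53.8°) = (42.7, 28.4). QK is perpendicular to KL; with |KL| = 22.4 on the right of QK, L = K + 22.4·(0.807, -0.591) = (60.7, 15.1). Then |DL| = |L − D| = 62.6.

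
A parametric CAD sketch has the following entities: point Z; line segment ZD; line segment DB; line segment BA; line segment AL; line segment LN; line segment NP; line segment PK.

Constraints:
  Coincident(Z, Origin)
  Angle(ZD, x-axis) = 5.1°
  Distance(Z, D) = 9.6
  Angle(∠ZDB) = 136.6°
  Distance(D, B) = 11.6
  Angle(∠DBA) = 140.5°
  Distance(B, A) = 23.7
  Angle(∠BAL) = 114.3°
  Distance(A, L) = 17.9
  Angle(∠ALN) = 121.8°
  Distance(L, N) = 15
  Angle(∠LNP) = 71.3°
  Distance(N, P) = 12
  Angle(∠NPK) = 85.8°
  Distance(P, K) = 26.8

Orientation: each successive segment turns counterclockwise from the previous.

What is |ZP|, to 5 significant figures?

25.655

Z is at the origin; ZD runs at 5.1° with length 9.6, so D = (9.5620, 0.85339). ∠ZDB = 136.6° gives DB at 48.500° from the x-axis; with |DB| = 11.6, B = (17.248, 9.5413). ∠DBA = 140.5° gives BA at 88.000° from the x-axis; with |BA| = 23.7, A = (18.076, 33.227). ∠BAL = 114.3° gives AL at 153.70° from the x-axis; with |AL| = 17.9, L = (2.0284, 41.158). ∠ALN = 121.8° gives LN at -148.10° from the x-axis; with |LN| = 15.0, N = (-10.706, 33.231). ∠LNP = 71.3° gives NP at -39.400° from the x-axis; with |NP| = 12.0, P = (-1.4334, 25.614). Then |ZP| = |P − Z| = 25.655.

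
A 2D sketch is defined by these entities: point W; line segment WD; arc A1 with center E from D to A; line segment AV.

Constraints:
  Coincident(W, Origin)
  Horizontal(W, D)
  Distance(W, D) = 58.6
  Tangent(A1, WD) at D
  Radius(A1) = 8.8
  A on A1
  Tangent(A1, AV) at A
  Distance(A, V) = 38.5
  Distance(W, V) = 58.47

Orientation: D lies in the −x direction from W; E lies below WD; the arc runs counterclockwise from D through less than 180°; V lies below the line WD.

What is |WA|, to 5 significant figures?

66.769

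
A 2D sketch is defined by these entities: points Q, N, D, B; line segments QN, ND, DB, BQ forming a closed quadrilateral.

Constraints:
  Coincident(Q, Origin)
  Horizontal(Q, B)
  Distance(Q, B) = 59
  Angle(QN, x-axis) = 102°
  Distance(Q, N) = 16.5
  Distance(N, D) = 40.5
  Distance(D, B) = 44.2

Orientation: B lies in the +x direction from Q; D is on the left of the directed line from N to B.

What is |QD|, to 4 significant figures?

47.78

Q is at the origin; QB is horizontal with |QB| = 59.0 and B in +x, so B = (59.0, 0). QN runs at 102.0° with |QN| = 16.5, so N = (-3.431, 16.14). D is determined by |ND| = 40.5 and |DB| = 44.2 together: it lies at the intersection of circle(N, 40.5) and circle(B, 44.2). With |NB| = 64.48, the foot of the radical line on NB is 29.81 from N and the perpendicular offset is √(40.5² − 29.81²) = 27.41. Taking the left-of-NB solution: D = (32.29, 35.22).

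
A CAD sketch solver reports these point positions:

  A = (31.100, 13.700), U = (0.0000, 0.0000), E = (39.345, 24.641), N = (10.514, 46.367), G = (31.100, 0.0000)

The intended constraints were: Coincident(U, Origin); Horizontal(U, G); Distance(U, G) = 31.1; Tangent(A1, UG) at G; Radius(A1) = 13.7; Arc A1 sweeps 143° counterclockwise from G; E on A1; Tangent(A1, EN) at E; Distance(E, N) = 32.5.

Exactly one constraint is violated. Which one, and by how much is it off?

Distance(E, N) = 32.5 — off by 3.60.

U = (0.00, 0.00) ✓; U.y = 0.00, G.y = 0.00 ✓; |UG| = 31.10 ✓; ∠(AG, GU) = 90.00° ✓; |AG| = 13.70 ✓; bearing(A→E) − bearing(A→G) = 143.0° ✓; |AE| = 13.70 ✓; ∠(AE, EN) = 90.00° ✓; |EN| = 36.10 ✗.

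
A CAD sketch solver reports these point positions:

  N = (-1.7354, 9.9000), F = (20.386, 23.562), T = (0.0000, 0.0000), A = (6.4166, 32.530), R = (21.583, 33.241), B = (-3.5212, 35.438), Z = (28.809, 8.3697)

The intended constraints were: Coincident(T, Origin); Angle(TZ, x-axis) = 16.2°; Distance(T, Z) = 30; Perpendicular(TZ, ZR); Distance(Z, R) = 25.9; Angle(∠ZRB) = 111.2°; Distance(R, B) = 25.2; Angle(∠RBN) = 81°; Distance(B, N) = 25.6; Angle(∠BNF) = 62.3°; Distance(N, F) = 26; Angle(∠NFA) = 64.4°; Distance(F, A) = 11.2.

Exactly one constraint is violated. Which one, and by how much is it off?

Distance(F, A) = 11.2 — off by 5.40.

T = (0.00, 0.00) ✓; TZ at 16.20° ✓; |TZ| = 30.00 ✓; ∠(TZ, ZR) = 90.00° ✓; |ZR| = 25.90 ✓; ∠ZRB = 111.2° ✓; |RB| = 25.20 ✓; ∠RBN = 81.00° ✓; |BN| = 25.60 ✓; ∠BNF = 62.30° ✓; |NF| = 26.00 ✓; ∠NFA = 64.40° ✓; |FA| = 16.60 ✗.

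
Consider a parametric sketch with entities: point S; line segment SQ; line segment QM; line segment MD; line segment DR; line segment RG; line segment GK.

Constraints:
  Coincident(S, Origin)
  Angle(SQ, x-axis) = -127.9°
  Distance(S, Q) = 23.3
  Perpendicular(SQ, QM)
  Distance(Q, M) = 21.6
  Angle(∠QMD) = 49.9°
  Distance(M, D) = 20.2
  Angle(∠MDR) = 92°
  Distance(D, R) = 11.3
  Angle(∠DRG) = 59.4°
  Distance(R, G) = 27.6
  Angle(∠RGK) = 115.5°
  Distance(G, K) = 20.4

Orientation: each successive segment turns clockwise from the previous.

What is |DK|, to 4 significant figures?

31.84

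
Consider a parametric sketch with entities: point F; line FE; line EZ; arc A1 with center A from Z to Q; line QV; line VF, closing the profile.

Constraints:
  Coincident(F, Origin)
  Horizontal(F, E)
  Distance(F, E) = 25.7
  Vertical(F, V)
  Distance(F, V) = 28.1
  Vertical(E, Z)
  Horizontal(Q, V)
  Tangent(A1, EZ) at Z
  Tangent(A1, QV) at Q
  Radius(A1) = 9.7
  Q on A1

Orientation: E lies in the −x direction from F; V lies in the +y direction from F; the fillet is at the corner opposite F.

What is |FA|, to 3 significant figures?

24.4

FV is vertical with |FV| = 28.1 and V on the +y side, so V = (0.00, 28.1). The virtual corner opposite F is at (-25.7, 28.1). The tangent condition forces AZ to be normal to EZ and since A1 is tangent to QV there, AQ ⟂ QV, with radius 9.7, so the center A sits 9.7 in from both sides at A = (-16.0, 18.4). Then |FA| = |A − F| = 24.4.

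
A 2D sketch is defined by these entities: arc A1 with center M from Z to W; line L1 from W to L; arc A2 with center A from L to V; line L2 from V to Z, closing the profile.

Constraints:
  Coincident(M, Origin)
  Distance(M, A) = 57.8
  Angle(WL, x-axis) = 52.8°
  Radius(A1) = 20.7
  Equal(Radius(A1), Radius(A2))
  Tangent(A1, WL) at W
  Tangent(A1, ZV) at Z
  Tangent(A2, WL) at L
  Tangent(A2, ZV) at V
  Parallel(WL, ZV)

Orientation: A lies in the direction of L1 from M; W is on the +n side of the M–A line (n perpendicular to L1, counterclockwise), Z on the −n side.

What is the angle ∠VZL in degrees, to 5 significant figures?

35.613°

Tangency of A1 to both parallel lines with radius 20.7 puts W and Z at M ± 20.7·n: W = (-16.488, 12.515), Z = (16.488, -12.515). Equal radii place L and V the same way about A: L = A + 20.7·n = (18.458, 58.555), V = A − 20.7·n = (51.434, 33.524). Then cos ∠VZL = ZV·ZL / (|ZV||ZL|), giving 35.613°.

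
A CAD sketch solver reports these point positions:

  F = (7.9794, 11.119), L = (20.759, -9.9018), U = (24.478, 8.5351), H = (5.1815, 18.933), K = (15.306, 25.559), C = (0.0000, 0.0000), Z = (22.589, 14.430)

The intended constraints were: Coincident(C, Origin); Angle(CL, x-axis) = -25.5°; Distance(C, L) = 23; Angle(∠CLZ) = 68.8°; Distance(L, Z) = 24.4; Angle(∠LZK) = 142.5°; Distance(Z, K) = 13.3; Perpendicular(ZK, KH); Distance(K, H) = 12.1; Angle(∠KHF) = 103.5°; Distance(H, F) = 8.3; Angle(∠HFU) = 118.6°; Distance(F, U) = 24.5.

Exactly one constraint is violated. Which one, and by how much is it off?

Distance(F, U) = 24.5 — off by 7.80.

C = (0.00, 0.00) ✓; CL at -25.50° ✓; |CL| = 23.00 ✓; ∠CLZ = 68.80° ✓; |LZ| = 24.40 ✓; ∠LZK = 142.5° ✓; |ZK| = 13.30 ✓; ∠(ZK, KH) = 90.00° ✓; |KH| = 12.10 ✓; ∠KHF = 103.5° ✓; |HF| = 8.300 ✓; ∠HFU = 118.6° ✓; |FU| = 16.70 ✗.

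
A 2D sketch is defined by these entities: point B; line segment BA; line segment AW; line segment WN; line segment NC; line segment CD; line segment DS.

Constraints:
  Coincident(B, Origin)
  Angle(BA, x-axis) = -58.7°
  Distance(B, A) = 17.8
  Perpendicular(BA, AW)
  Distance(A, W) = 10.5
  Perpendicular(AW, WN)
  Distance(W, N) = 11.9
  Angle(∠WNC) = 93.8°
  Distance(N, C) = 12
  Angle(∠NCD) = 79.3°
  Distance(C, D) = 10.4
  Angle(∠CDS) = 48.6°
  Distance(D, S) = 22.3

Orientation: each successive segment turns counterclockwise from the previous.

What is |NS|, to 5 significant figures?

8.2219

B is at the origin; BA runs at -58.7° with length 17.8, so A = (9.2474, -15.209). BA ⟂ AW, so AW runs at 31.300°; with |AW| = 10.5, W = (18.219, -9.7544). AW is perpendicular to WN, so WN runs at 121.30°; with |WN| = 11.9, N = (12.037, 0.41364). ∠WNC = 93.8° gives NC at -152.50° from the x-axis; with |NC| = 12.0, C = (1.3929, -5.1273). ∠NCD = 79.3° gives CD at -51.800° from the x-axis; with |CD| = 10.4, D = (7.8243, -13.300). ∠CDS = 48.6° gives DS at 79.600° from the x-axis; with |DS| = 22.3, S = (11.850, 8.6334). Then |NS| = |S − N| = 8.2219.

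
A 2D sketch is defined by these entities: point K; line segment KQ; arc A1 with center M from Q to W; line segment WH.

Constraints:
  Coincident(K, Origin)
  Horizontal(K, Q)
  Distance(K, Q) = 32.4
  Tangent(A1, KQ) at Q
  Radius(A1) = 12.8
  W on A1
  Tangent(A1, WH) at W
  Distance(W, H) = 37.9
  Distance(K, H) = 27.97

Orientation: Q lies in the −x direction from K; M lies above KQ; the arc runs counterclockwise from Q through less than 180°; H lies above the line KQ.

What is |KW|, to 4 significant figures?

24.31

Checks: K.y = 0.00, Q.y = 0.00 ✓; |MW| = 12.80 ✓; ∠(MW, WH) = 90.00° ✓; |WH| = 37.90 ✓; |KH| = 27.97 ✓.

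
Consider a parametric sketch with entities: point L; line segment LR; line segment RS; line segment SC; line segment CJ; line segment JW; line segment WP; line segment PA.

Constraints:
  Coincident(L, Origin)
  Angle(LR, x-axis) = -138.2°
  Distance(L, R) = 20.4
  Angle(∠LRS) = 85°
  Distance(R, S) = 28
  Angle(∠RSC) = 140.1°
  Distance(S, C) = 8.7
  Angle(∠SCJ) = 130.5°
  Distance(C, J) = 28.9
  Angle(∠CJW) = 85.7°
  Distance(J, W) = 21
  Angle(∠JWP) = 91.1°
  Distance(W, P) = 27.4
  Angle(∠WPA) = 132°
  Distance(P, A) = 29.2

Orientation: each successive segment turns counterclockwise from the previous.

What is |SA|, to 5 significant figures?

16.123

∠JWP = 91.1° gives WP at -130.60° from the x-axis; with |WP| = 27.4, P = (-0.14341, -19.853). ∠WPA = 132.0° gives PA at -82.600° from the x-axis; with |PA| = 29.2, A = (3.6174, -48.810). Then |SA| = |A − S| = 16.123.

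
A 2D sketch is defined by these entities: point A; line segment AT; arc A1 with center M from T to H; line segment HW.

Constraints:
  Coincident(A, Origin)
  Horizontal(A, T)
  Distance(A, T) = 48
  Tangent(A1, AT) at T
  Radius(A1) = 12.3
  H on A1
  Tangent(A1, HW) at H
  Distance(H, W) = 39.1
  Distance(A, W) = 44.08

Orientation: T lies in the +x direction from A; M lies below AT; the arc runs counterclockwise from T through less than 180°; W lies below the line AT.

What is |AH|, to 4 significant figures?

37.82

Checks: A.y = 0.00, T.y = 0.00 ✓; |MH| = 12.30 ✓; ∠(MH, HW) = 90.00° ✓; |HW| = 39.10 ✓; |AW| = 44.08 ✓.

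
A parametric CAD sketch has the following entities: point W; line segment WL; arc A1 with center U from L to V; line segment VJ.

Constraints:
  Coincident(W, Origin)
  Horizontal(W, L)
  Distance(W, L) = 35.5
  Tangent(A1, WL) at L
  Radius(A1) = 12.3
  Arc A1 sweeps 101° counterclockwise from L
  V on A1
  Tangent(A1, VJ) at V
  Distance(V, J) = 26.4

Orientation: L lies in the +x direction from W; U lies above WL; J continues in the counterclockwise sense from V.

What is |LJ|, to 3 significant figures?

41.2

On A1, L sits at bearing -90° from U; a 101° counterclockwise sweep puts V at bearing 11°, so V = U + 12.3·(cos 11°, sin 11°) = (47.6, 14.6). Tangency of A1 to VJ means the radius UV is perpendicular to VJ, so VJ runs along (−sin 11°, cos 11°); with |VJ| = 26.4, J = (42.5, 40.6). Then |LJ| = |J − L| = 41.2.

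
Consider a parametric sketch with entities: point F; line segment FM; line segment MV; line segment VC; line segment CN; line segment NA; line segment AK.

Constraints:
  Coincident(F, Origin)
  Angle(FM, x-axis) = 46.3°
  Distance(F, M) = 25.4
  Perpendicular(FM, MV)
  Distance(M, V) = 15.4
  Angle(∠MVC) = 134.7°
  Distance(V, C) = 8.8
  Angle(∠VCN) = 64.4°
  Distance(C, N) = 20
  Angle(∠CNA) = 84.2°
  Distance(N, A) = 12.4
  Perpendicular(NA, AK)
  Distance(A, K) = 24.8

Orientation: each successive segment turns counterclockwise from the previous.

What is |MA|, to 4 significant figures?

0.7496

∠VCN = 64.4° gives CN at -62.80° from the x-axis; with |CN| = 20.0, N = (6.760, 10.97). ∠CNA = 84.2° gives NA at 33.00° from the x-axis; with |NA| = 12.4, A = (17.16, 17.72). Then |MA| = |A − M| = 0.7496.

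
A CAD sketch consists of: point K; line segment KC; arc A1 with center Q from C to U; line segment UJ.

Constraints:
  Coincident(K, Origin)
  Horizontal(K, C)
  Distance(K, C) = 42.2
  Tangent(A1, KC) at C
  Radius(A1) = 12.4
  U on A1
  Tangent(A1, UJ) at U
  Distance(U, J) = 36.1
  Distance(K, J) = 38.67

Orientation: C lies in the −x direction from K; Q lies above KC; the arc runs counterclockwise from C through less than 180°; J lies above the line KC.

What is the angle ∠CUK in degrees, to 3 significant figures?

140°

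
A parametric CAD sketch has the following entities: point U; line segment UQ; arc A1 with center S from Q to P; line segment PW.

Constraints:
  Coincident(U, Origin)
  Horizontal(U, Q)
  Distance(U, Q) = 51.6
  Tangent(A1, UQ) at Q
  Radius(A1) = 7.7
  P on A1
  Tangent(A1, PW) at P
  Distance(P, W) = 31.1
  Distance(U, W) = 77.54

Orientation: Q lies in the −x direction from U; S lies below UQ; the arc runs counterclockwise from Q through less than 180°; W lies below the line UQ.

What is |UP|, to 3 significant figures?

59.0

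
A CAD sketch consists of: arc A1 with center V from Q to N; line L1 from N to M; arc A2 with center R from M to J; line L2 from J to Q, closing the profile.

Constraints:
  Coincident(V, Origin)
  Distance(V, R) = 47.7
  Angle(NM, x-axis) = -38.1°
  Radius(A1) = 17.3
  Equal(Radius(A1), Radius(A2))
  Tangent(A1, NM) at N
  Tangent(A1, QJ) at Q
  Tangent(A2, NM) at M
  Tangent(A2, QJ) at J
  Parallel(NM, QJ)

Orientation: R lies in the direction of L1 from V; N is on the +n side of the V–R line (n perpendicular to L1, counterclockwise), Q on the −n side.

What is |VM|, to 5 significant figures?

50.740

The slot axis is L1's direction at -38.1°, so u = (cos -38.1°, sin -38.1°) = (0.78694, -0.61704) and n = (−sin -38.1°, cos -38.1°) = (0.61704, 0.78694). V is at the origin and R lies 47.7 along u from V, so R = 47.7·u = (37.537, -29.433). Tangency of A1 to both parallel lines with radius 17.3 puts N and Q at V ± 17.3·n: N = (10.675, 13.614), Q = (-10.675, -13.614). Equal radii place M and J the same way about R: M = R + 17.3·n = (48.212, -15.819), J = R − 17.3·n = (26.862, -43.047). Then |VM| = |M − V| = 50.740.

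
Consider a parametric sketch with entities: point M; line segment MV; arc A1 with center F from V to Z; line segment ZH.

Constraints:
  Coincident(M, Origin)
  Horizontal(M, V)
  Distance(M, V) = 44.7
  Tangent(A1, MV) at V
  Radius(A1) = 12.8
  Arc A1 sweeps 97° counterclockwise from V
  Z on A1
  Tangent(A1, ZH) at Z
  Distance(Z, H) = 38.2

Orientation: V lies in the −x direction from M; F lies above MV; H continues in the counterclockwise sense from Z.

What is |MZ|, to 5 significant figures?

35.070

M is at the origin; MV is horizontal with |MV| = 44.7 and V on the −x side, so V = (-44.700, 0.0000). Tangency of A1 to MV means the radius FV is perpendicular to MV, so F = V + (0, 12.8) = (-44.700, 12.800). On A1, V sits at bearing -90° from F; a 97° counterclockwise sweep puts Z at bearing 7°, so Z = F + 12.8·(cos 7°, sin 7°) = (-31.995, 14.360). Then |MZ| = |Z − M| = 35.070.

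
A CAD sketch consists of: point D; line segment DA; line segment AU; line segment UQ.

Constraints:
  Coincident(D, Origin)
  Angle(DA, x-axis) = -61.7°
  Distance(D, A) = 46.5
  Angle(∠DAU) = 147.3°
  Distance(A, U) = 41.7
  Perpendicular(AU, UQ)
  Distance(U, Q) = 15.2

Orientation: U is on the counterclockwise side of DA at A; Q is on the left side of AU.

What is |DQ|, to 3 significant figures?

81.4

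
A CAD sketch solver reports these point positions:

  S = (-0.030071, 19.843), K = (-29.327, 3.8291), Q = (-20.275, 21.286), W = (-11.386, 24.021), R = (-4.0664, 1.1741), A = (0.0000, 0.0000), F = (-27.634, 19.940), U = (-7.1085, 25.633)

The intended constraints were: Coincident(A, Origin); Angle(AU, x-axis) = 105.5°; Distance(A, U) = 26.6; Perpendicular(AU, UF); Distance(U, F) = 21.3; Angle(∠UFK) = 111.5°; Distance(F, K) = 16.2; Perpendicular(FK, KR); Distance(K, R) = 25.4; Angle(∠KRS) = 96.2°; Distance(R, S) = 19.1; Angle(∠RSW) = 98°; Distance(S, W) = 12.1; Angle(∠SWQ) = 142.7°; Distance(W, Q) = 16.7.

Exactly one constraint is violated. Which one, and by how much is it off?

Distance(W, Q) = 16.7 — off by 7.40.

A = (0.00, 0.00) ✓; AU at 105.5° ✓; |AU| = 26.60 ✓; ∠(AU, UF) = 90.00° ✓; |UF| = 21.30 ✓; ∠UFK = 111.5° ✓; |FK| = 16.20 ✓; ∠(FK, KR) = 90.00° ✓; |KR| = 25.40 ✓; ∠KRS = 96.20° ✓; |RS| = 19.10 ✓; ∠RSW = 98.00° ✓; |SW| = 12.10 ✓; ∠SWQ = 142.7° ✓; |WQ| = 9.300 ✗.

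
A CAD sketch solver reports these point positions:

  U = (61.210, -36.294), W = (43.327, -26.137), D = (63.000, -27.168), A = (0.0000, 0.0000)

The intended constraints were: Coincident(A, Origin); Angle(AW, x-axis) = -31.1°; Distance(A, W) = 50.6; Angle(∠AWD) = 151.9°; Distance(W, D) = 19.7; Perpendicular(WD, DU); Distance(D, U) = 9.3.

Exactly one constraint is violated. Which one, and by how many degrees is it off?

Perpendicular(WD, DU) — off by 8.10°.

A = (0.00, 0.00) ✓; AW at -31.10° ✓; |AW| = 50.60 ✓; ∠AWD = 151.9° ✓; |WD| = 19.70 ✓; ∠(WD, DU) = 98.10° ✗; |DU| = 9.300 ✓.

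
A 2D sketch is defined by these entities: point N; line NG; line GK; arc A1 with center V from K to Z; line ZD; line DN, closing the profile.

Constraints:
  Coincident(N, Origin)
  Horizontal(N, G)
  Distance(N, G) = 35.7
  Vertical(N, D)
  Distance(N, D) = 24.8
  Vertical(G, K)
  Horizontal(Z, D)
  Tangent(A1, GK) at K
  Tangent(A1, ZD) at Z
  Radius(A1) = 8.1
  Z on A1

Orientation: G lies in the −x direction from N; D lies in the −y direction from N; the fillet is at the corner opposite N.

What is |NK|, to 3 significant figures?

39.4

The virtual corner opposite N is at (-35.7, -24.8). Tangency of A1 to GK means the radius VK is perpendicular to GK and since A1 is tangent to ZD there, VZ ⟂ ZD, with radius 8.1, so the center V sits 8.1 in from both sides at V = (-27.6, -16.7). That places the tangent points at K = (-35.7, -16.7) on GK and Z = (-27.6, -24.8) on ZD. Then |NK| = |K − N| = 39.4.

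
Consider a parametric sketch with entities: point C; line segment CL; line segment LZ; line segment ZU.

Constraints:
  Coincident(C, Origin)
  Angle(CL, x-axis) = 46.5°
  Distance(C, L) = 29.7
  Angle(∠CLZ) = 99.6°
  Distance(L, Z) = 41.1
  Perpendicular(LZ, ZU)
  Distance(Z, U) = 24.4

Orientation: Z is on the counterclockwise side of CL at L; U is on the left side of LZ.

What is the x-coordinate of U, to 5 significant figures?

-23.745

C is at the origin; CL runs at 46.5° with length 29.7, so L = 29.7·(cos 46.5°, sin 46.5°) = (20.444, 21.544). ∠CLZ = 99.6°, so LZ runs at 46.5° + (180° − 99.6°) = 126.90° from the x-axis; with |LZ| = 41.1, Z = L + 41.1·(cos 126.90°, sin 126.90°) = (-4.2331, 54.411). The perpendicularity gives ZU at right angles to LZ; with |ZU| = 24.4 on the left of LZ, U = Z + 24.4·(-0.79968, -0.60042) = (-23.745, 39.760). So U.x = -23.745.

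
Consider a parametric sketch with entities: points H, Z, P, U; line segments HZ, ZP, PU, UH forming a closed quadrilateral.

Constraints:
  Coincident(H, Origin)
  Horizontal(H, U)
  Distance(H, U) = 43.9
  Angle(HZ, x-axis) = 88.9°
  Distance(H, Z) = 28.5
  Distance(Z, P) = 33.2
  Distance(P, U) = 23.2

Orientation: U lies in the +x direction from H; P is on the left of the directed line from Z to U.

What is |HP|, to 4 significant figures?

38.53

Checks: |ZP| = 33.20 ✓; |PU| = 23.20 ✓.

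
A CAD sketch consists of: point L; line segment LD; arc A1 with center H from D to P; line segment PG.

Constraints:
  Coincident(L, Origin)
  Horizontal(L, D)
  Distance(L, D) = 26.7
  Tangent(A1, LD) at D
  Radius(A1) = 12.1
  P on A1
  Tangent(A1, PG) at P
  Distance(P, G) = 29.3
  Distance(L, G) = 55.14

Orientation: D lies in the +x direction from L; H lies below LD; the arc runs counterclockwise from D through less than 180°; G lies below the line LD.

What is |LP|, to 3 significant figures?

25.9

L is at the origin; L and D share the same y with |LD| = 26.7 and D on the +x side, so D = (26.7, 0.00). Since A1 is tangent to LD there, HD ⟂ LD, so H = D + (0, -12.1) = (26.7, -12.1). Since HP ⟂ PG (tangency), |HG| = √(12.1² + 29.3²) = 31.7 regardless of where P sits on A1. So G lies on both circle(L, 55.14) and circle(H, 31.7); the below-LD intersection is G = (34.8, -42.7). P is the foot of the tangent from G: P = (17.1, -19.4).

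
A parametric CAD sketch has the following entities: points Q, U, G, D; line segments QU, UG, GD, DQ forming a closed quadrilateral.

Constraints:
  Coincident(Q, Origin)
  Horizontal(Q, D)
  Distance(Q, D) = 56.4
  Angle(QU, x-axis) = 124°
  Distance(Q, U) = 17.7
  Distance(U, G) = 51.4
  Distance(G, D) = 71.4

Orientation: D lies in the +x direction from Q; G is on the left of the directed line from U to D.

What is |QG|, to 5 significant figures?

61.153

Checks: |UG| = 51.40 ✓; |GD| = 71.40 ✓.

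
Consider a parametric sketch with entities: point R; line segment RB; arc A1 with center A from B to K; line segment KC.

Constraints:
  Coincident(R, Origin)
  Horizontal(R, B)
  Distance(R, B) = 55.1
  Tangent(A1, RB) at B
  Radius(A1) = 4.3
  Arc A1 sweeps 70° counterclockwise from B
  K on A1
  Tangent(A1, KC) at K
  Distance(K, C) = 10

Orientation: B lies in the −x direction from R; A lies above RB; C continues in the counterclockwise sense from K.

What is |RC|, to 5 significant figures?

49.183

On A1, B sits at bearing -90° from A; a 70° counterclockwise sweep puts K at bearing -20°, so K = A + 4.3·(cos -20°, sin -20°) = (-51.059, 2.8293). Tangency of A1 to KC means the radius AK is perpendicular to KC, so KC runs along (−sin -20°, cos -20°); with |KC| = 10.0, C = (-47.639, 12.226). Then |RC| = |C − R| = 49.183.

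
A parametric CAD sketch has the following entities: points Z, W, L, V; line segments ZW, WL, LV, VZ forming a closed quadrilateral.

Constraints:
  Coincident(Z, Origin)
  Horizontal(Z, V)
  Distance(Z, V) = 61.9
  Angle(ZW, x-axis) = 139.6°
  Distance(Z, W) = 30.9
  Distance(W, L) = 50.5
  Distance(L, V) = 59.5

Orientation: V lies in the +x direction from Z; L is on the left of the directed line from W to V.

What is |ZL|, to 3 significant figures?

48.3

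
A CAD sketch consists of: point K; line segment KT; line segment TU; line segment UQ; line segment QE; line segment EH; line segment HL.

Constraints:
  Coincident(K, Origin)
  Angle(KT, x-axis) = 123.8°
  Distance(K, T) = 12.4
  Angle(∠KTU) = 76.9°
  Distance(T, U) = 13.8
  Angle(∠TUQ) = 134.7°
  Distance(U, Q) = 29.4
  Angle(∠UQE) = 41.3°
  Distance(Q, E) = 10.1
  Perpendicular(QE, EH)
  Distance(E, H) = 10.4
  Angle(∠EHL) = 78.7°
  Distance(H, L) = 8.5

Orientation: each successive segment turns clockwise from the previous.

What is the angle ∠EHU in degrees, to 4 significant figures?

126.9°

K is at the origin; KT runs at 123.8° with length 12.4, so T = (-6.898, 10.30). ∠KTU = 76.9° gives TU at 20.70° from the x-axis; with |TU| = 13.8, U = (6.011, 15.18). ∠TUQ = 134.7° gives UQ at -24.60° from the x-axis; with |UQ| = 29.4, Q = (32.74, 2.944). ∠UQE = 41.3° gives QE at -163.3° from the x-axis; with |QE| = 10.1, E = (23.07, 0.04116). QE ⟂ EH, so EH runs at 106.7°; with |EH| = 10.4, H = (20.08, 10.00). Then cos ∠EHU = HE·HU / (|HE||HU|), giving 126.9°.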